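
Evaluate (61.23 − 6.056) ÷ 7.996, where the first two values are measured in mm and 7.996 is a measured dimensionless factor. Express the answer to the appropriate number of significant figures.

61.23 mm − 6.056 mm = 55.174 mm; the difference is limited to 2 decimal places (4 s.f.).
Carrying full precision, 55.174 ÷ 7.996 = 6.90020010005… mm; 7.996 has 4 s.f., so the result keeps min(4, 4) = 4 s.f.
Rounded to 4 significant figures: 6.900 mm.

6.900 mm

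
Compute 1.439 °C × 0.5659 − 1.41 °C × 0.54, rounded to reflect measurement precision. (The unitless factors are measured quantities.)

1.439 × 0.5659 = 0.8143301 → 0.8143 °C (4 s.f., last digit at the 10^-4 place).
1.41 × 0.54 = 0.7614 → 0.76 °C (2 s.f., last digit at the 10^-2 place).
Difference: 0.0529301 °C; keep the coarser place, 10^-2.
Result: 5 × 10^-2 °C.

5 × 10^-2 °C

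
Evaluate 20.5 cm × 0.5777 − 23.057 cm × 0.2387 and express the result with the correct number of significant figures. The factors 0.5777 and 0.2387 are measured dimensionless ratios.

20.5 × 0.5777 = 11.84285 → 11.8 cm (3 s.f., last digit at the 10^-1 place).
23.057 × 0.2387 = 5.5037059 → 5.504 cm (4 s.f., last digit at the 10^-3 place).
Difference: 6.3391441 cm; keep the coarser place, 10^-1.
Result: 6.3 cm.

6.3 cm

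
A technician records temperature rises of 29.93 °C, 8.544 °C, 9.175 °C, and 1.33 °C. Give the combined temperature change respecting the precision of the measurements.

48.98 °C

29.93 °C + 8.544 °C + 9.175 °C + 1.33 °C = 48.979 °C.
Addition/subtraction keeps the fewest decimal places: 29.93 → 2 decimal places, 8.544 → 3 decimal places, 9.175 → 3 decimal places, 1.33 → 2 decimal places; limit is 2.
Rounded to 2 decimal places: 48.98 °C.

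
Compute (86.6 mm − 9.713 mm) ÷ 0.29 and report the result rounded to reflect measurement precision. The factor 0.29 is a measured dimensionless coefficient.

86.6 mm − 9.713 mm = 76.887 mm; the difference is limited to 1 decimal place (3 s.f.).
Carrying full precision, 76.887 ÷ 0.29 = 265.127586207… mm; 0.29 has 2 s.f., so the result keeps min(3, 2) = 2 s.f.
Rounded to 2 significant figures: 2.7 × 10² mm.

2.7 × 10² mm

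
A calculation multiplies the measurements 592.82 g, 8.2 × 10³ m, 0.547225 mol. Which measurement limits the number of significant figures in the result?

592.82 g → 5 s.f.; 8.2 × 10³ m → 2 s.f.; 0.547225 mol → 6 s.f.
The fewest is 2 significant figures, from 8.2 × 10³ m.

8.2 × 10³ m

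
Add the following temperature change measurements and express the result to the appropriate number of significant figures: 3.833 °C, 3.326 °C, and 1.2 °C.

3.833 °C + 3.326 °C + 1.2 °C = 8.359 °C.
Addition/subtraction keeps the fewest decimal places: 3.833 → 3 decimal places, 3.326 → 3 decimal places, 1.2 → 1 decimal place; limit is 1.
Rounded to 1 decimal place: 8.4 °C.

8.4 °C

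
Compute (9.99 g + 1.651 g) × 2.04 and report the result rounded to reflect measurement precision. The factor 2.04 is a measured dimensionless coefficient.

23.7 g

9.99 g + 1.651 g = 11.641 g; the sum is limited to 2 decimal places (4 s.f.).
Carrying full precision, 11.641 × 2.04 = 23.74764 g; 2.04 has 3 s.f., so the result keeps min(4, 3) = 3 s.f.
Rounded to 3 significant figures: 23.7 g.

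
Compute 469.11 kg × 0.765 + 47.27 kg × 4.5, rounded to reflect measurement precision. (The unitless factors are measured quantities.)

469.11 × 0.765 = 358.86915 → 359 kg (3 s.f., last digit at the 10^0 place).
47.27 × 4.5 = 212.715 → 2.1 × 10² kg (2 s.f., last digit at the 10^1 place).
Sum: 571.58415 kg; keep the coarser place, 10^1.
Result: 5.7 × 10² kg.

5.7 × 10² kg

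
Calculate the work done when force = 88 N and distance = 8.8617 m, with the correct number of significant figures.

work done = 88 N × 8.8617 m = 779.8296 J.
88 has 2 significant figures; 8.8617 has 5.
Division/multiplication keeps the fewest: 2 significant figures.
Rounded: 7.8 × 10^2 J.

7.8 × 10^2 J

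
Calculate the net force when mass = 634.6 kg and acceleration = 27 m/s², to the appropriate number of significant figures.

net force = 634.6 kg × 27 m/s² = 17134.2 N.
634.6 has 4 significant figures; 27 has 2.
Division/multiplication keeps the fewest: 2 significant figures.
Rounded: 1.7 × 10⁴ N.

1.7 × 10⁴ N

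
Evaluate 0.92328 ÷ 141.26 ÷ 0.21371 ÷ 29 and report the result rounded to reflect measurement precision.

0.92328 ÷ 141.26 ÷ 0.21371 ÷ 29 = 0.00105460878297…
Multiplication/division keeps the fewest significant figures: 0.92328 → 5 s.f., 141.26 → 5 s.f., 0.21371 → 5 s.f., 29 → 2 s.f.; limit is 2.
Rounded to 2 significant figures: 0.0011.

0.0011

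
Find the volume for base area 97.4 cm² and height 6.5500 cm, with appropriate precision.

volume = 97.4 cm² × 6.5500 cm = 637.97 cm³.
97.4 has 3 significant figures; 6.5500 has 5.
Division/multiplication keeps the fewest: 3 significant figures.
Rounded: 638 cm³.

638 cm³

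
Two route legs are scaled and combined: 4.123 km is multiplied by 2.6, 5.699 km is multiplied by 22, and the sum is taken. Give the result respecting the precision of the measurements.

4.123 × 2.6 = 10.7198 → 11 km (2 s.f., last digit at the 10^0 place).
5.699 × 22 = 125.378 → 1.3 × 10² km (2 s.f., last digit at the 10^1 place).
Sum: 136.0978 km; keep the coarser place, 10^1.
Result: 1.4 × 10² km.

1.4 × 10² km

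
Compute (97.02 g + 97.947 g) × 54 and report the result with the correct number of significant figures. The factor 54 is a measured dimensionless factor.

1.1 × 10⁴ g

97.02 g + 97.947 g = 194.967 g; the sum is limited to 2 decimal places (5 s.f.).
Carrying full precision, 194.967 × 54 = 10528.218 g; 54 has 2 s.f., so the result keeps min(5, 2) = 2 s.f.
Rounded to 2 significant figures: 1.1 × 10⁴ g.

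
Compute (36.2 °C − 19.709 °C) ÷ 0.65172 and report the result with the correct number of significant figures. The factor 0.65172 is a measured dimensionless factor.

25.3 °C

36.2 °C − 19.709 °C = 16.491 °C; the difference is limited to 1 decimal place (3 s.f.).
Carrying full precision, 16.491 ÷ 0.65172 = 25.3038114528… °C; 0.65172 has 5 s.f., so the result keeps min(3, 5) = 3 s.f.
Rounded to 3 significant figures: 25.3 °C.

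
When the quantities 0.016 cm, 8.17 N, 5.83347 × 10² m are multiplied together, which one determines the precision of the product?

0.016 cm → 2 s.f.; 8.17 N → 3 s.f.; 5.83347 × 10² m → 6 s.f.
The fewest is 2 significant figures, from 0.016 cm.

0.016 cm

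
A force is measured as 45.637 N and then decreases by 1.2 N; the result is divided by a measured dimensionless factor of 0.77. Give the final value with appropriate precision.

45.637 N − 1.2 N = 44.437 N; the difference is limited to 1 decimal place (3 s.f.).
Carrying full precision, 44.437 ÷ 0.77 = 57.7103896104… N; 0.77 has 2 s.f., so the result keeps min(3, 2) = 2 s.f.
Rounded to 2 significant figures: 58 N.

58 N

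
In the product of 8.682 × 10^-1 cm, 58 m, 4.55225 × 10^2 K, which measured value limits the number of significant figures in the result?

58 m

8.682 × 10^-1 cm → 4 s.f.; 58 m → 2 s.f.; 4.55225 × 10^2 K → 6 s.f.
The fewest is 2 significant figures, from 58 m.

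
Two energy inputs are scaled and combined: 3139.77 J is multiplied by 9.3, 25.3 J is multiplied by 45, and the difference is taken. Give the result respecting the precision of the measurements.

3139.77 × 9.3 = 29199.861 → 2.9 × 10⁴ J (2 s.f., last digit at the 10^3 place).
25.3 × 45 = 1138.5 → 1.1 × 10³ J (2 s.f., last digit at the 10^2 place).
Difference: 28061.361 J; keep the coarser place, 10^3.
Result: 2.8 × 10⁴ J.

2.8 × 10⁴ J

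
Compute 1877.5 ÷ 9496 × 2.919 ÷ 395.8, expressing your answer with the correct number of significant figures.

1877.5 ÷ 9496 × 2.919 ÷ 395.8 = 0.001458134363…
Multiplication/division keeps the fewest significant figures: 1877.5 → 5 s.f., 9496 → 4 s.f., 2.919 → 4 s.f., 395.8 → 4 s.f.; limit is 4.
Rounded to 4 significant figures: 0.001458.

0.001458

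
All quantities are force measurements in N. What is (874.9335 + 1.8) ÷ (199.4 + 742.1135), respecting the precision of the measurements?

0.9312

874.9335 + 1.8 = 876.7335, limited to 1 d.p. → 4 s.f.; 199.4 + 742.1135 = 941.5135, limited to 1 d.p. → 4 s.f.
Carrying full precision, 876.7335 ÷ 941.5135 = 0.931195888322…; keep min(4, 4) = 4 s.f.
Rounded to 4 significant figures: 0.9312.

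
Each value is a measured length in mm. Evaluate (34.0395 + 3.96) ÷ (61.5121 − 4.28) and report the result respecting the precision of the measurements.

6.640 × 10^-1

34.0395 + 3.96 = 37.9995, limited to 2 d.p. → 4 s.f.; 61.5121 − 4.28 = 57.2321, limited to 2 d.p. → 4 s.f.
Carrying full precision, 37.9995 ÷ 57.2321 = 0.663954319342…; keep min(4, 4) = 4 s.f.
Rounded to 4 significant figures: 6.640 × 10^-1.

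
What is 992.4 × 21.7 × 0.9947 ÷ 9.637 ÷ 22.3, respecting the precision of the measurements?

992.4 × 21.7 × 0.9947 ÷ 9.637 ÷ 22.3 = 99.6762946808…
Multiplication/division keeps the fewest significant figures: 992.4 → 4 s.f., 21.7 → 3 s.f., 0.9947 → 4 s.f., 9.637 → 4 s.f., 22.3 → 3 s.f.; limit is 3.
Rounded to 3 significant figures: 99.7.

99.7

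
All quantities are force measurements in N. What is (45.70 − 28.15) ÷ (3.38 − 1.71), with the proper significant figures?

45.70 − 28.15 = 17.55, limited to 2 d.p. → 4 s.f.; 3.38 − 1.71 = 1.67, limited to 2 d.p. → 3 s.f.
Carrying full precision, 17.55 ÷ 1.67 = 10.5089820359…; keep min(4, 3) = 3 s.f.
Rounded to 3 significant figures: 10.5.

10.5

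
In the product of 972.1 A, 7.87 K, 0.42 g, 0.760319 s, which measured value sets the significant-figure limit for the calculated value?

972.1 A → 4 s.f.; 7.87 K → 3 s.f.; 0.42 g → 2 s.f.; 0.760319 s → 6 s.f.
The fewest is 2 significant figures, from 0.42 g.

0.42 g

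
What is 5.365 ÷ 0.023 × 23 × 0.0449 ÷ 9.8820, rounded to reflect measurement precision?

24

5.365 ÷ 0.023 × 23 × 0.0449 ÷ 9.8820 = 24.3764926128…
Multiplication/division keeps the fewest significant figures: 5.365 → 4 s.f., 0.023 → 2 s.f., 23 → 2 s.f., 0.0449 → 3 s.f., 9.8820 → 5 s.f.; limit is 2.
Rounded to 2 significant figures: 24.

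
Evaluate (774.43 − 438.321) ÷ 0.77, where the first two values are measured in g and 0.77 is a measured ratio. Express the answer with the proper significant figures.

774.43 g − 438.321 g = 336.109 g; the difference is limited to 2 decimal places (5 s.f.).
Carrying full precision, 336.109 ÷ 0.77 = 436.505194805… g; 0.77 has 2 s.f., so the result keeps min(5, 2) = 2 s.f.
Rounded to 2 significant figures: 4.4 × 10^2 g.

4.4 × 10^2 g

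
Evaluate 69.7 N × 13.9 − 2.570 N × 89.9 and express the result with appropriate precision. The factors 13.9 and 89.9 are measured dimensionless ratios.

69.7 × 13.9 = 968.83 → 969 N (3 s.f., last digit at the 10^0 place).
2.570 × 89.9 = 231.043 → 231 N (3 s.f., last digit at the 10^0 place).
Difference: 737.787 N; keep the coarser place, 10^0.
Result: 738 N.

738 N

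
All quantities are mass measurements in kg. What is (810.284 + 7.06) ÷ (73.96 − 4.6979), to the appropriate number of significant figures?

810.284 + 7.06 = 817.344, limited to 2 d.p. → 5 s.f.; 73.96 − 4.6979 = 69.2621, limited to 2 d.p. → 4 s.f.
Carrying full precision, 817.344 ÷ 69.2621 = 11.8007395098…; keep min(5, 4) = 4 s.f.
Rounded to 4 significant figures: 11.80.

11.80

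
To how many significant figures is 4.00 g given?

3

4.00: trailing zeros after a decimal point are significant.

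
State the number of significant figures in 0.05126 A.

4

0.05126: leading zeros are not significant.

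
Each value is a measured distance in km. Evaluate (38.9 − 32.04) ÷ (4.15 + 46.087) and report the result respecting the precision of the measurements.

38.9 − 32.04 = 6.86, limited to 1 d.p. → 2 s.f.; 4.15 + 46.087 = 50.237, limited to 2 d.p. → 4 s.f.
Carrying full precision, 6.86 ÷ 50.237 = 0.136552740012…; keep min(2, 4) = 2 s.f.
Rounded to 2 significant figures: 0.14.

0.14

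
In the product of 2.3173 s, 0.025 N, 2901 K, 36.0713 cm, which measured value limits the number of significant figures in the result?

2.3173 s → 5 s.f.; 0.025 N → 2 s.f.; 2901 K → 4 s.f.; 36.0713 cm → 6 s.f.
The fewest is 2 significant figures, from 0.025 N.

0.025 N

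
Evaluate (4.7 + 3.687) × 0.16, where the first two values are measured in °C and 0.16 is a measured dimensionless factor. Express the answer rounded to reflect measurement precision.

4.7 °C + 3.687 °C = 8.387 °C; the sum is limited to 1 decimal place (2 s.f.).
Carrying full precision, 8.387 × 0.16 = 1.34192 °C; 0.16 has 2 s.f., so the result keeps min(2, 2) = 2 s.f.
Rounded to 2 significant figures: 1.3 °C.

1.3 °C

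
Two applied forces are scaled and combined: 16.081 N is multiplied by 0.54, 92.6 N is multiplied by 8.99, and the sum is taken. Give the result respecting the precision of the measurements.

16.081 × 0.54 = 8.68374 → 8.7 N (2 s.f., last digit at the 10^-1 place).
92.6 × 8.99 = 832.474 → 8.32 × 10² N (3 s.f., last digit at the 10^0 place).
Sum: 841.15774 N; keep the coarser place, 10^0.
Result: 841 N.

841 N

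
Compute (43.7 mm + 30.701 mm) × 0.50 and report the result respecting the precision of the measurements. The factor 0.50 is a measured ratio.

43.7 mm + 30.701 mm = 74.401 mm; the sum is limited to 1 decimal place (3 s.f.).
Carrying full precision, 74.401 × 0.50 = 37.2005 mm; 0.50 has 2 s.f., so the result keeps min(3, 2) = 2 s.f.
Rounded to 2 significant figures: 37 mm.

37 mm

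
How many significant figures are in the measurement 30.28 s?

30.28: zeros between nonzero digits are significant.

4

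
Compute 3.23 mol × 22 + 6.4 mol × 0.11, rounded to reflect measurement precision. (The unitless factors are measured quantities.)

72 mol

3.23 × 22 = 71.06 → 71 mol (2 s.f., last digit at the 10^0 place).
6.4 × 0.11 = 0.704 → 0.70 mol (2 s.f., last digit at the 10^-2 place).
Sum: 71.764 mol; keep the coarser place, 10^0.
Result: 72 mol.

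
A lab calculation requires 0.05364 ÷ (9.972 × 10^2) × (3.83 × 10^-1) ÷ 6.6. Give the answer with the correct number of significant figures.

0.05364 ÷ (9.972 × 10^2) × (3.83 × 10^-1) ÷ 6.6 = 0.00000312148561427…
Multiplication/division keeps the fewest significant figures: 0.05364 → 4 s.f., 9.972 × 10^2 → 4 s.f., 3.83 × 10^-1 → 3 s.f., 6.6 → 2 s.f.; limit is 2.
Rounded to 2 significant figures: 3.1 × 10^-6.

3.1 × 10^-6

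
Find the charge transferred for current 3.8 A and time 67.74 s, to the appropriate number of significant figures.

charge transferred = 3.8 A × 67.74 s = 257.412 C.
3.8 has 2 significant figures; 67.74 has 4.
Division/multiplication keeps the fewest: 2 significant figures.
Rounded: 2.6 × 10^2 C.

2.6 × 10^2 C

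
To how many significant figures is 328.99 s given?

328.99: every digit is nonzero and significant.

5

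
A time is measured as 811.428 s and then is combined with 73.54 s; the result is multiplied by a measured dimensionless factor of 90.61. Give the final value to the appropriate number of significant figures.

8.019 × 10⁴ s

811.428 s + 73.54 s = 884.968 s; the sum is limited to 2 decimal places (5 s.f.).
Carrying full precision, 884.968 × 90.61 = 80186.95048 s; 90.61 has 4 s.f., so the result keeps min(5, 4) = 4 s.f.
Rounded to 4 significant figures: 8.019 × 10⁴ s.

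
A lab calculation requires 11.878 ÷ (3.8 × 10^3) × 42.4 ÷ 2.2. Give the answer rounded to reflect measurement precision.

11.878 ÷ (3.8 × 10^3) × 42.4 ÷ 2.2 = 0.0602424880383…
Multiplication/division keeps the fewest significant figures: 11.878 → 5 s.f., 3.8 × 10^3 → 2 s.f., 42.4 → 3 s.f., 2.2 → 2 s.f.; limit is 2.
Rounded to 2 significant figures: 0.060.

0.060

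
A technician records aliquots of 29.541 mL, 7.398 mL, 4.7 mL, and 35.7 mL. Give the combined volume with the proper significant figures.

77.3 mL

29.541 mL + 7.398 mL + 4.7 mL + 35.7 mL = 77.339 mL.
Addition/subtraction keeps the fewest decimal places: 29.541 → 3 decimal places, 7.398 → 3 decimal places, 4.7 → 1 decimal place, 35.7 → 1 decimal place; limit is 1.
Rounded to 1 decimal place: 77.3 mL.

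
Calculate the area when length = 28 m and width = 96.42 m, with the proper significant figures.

area = 28 m × 96.42 m = 2699.76 m².
28 has 2 significant figures; 96.42 has 4.
Division/multiplication keeps the fewest: 2 significant figures.
Rounded: 2.7 × 10^3 m².

2.7 × 10^3 m²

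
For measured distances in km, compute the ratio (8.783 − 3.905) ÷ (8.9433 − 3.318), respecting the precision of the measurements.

8.783 − 3.905 = 4.878, limited to 3 d.p. → 4 s.f.; 8.9433 − 3.318 = 5.6253, limited to 3 d.p. → 4 s.f.
Carrying full precision, 4.878 ÷ 5.6253 = 0.8671537518…; keep min(4, 4) = 4 s.f.
Rounded to 4 significant figures: 0.8672.

0.8672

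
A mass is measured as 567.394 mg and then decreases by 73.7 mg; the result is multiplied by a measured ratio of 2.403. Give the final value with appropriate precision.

567.394 mg − 73.7 mg = 493.694 mg; the difference is limited to 1 decimal place (4 s.f.).
Carrying full precision, 493.694 × 2.403 = 1186.346682 mg; 2.403 has 4 s.f., so the result keeps min(4, 4) = 4 s.f.
Rounded to 4 significant figures: 1186 mg.

1186 mg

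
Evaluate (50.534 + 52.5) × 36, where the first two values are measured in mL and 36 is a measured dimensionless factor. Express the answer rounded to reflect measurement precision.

3.7 × 10^3 mL

50.534 mL + 52.5 mL = 103.034 mL; the sum is limited to 1 decimal place (4 s.f.).
Carrying full precision, 103.034 × 36 = 3709.224 mL; 36 has 2 s.f., so the result keeps min(4, 2) = 2 s.f.
Rounded to 2 significant figures: 3.7 × 10^3 mL.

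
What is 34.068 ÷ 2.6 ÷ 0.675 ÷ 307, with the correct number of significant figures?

34.068 ÷ 2.6 ÷ 0.675 ÷ 307 = 0.0632311589966…
Multiplication/division keeps the fewest significant figures: 34.068 → 5 s.f., 2.6 → 2 s.f., 0.675 → 3 s.f., 307 → 3 s.f.; limit is 2.
Rounded to 2 significant figures: 0.063.

0.063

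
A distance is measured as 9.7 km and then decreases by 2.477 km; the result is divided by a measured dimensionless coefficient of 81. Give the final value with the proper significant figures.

9.7 km − 2.477 km = 7.223 km; the difference is limited to 1 decimal place (2 s.f.).
Carrying full precision, 7.223 ÷ 81 = 0.0891728395062… km; 81 has 2 s.f., so the result keeps min(2, 2) = 2 s.f.
Rounded to 2 significant figures: 0.089 km.

0.089 km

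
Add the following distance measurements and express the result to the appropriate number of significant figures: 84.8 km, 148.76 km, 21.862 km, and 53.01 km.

308.4 km

84.8 km + 148.76 km + 21.862 km + 53.01 km = 308.432 km.
Addition/subtraction keeps the fewest decimal places: 84.8 → 1 decimal place, 148.76 → 2 decimal places, 21.862 → 3 decimal places, 53.01 → 2 decimal places; limit is 1.
Rounded to 1 decimal place: 308.4 km.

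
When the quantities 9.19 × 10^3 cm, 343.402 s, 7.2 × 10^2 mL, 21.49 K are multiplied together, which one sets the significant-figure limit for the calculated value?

7.2 × 10^2 mL

9.19 × 10^3 cm → 3 s.f.; 343.402 s → 6 s.f.; 7.2 × 10^2 mL → 2 s.f.; 21.49 K → 4 s.f.
The fewest is 2 significant figures, from 7.2 × 10^2 mL.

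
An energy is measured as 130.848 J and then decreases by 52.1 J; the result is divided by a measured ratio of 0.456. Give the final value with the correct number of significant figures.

173 J

130.848 J − 52.1 J = 78.748 J; the difference is limited to 1 decimal place (3 s.f.).
Carrying full precision, 78.748 ÷ 0.456 = 172.692982456… J; 0.456 has 3 s.f., so the result keeps min(3, 3) = 3 s.f.
Rounded to 3 significant figures: 173 J.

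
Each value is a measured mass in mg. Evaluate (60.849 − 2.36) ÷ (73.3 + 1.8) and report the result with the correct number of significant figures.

60.849 − 2.36 = 58.489, limited to 2 d.p. → 4 s.f.; 73.3 + 1.8 = 75.1, limited to 1 d.p. → 3 s.f.
Carrying full precision, 58.489 ÷ 75.1 = 0.778814913449…; keep min(4, 3) = 3 s.f.
Rounded to 3 significant figures: 0.779.

0.779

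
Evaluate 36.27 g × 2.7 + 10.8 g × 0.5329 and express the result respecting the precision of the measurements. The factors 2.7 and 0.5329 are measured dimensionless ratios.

104 g

36.27 × 2.7 = 97.929 → 98 g (2 s.f., last digit at the 10^0 place).
10.8 × 0.5329 = 5.75532 → 5.76 g (3 s.f., last digit at the 10^-2 place).
Sum: 103.68432 g; keep the coarser place, 10^0.
Result: 104 g.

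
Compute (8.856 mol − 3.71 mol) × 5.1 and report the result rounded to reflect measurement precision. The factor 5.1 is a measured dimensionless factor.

26 mol

8.856 mol − 3.71 mol = 5.146 mol; the difference is limited to 2 decimal places (3 s.f.).
Carrying full precision, 5.146 × 5.1 = 26.2446 mol; 5.1 has 2 s.f., so the result keeps min(3, 2) = 2 s.f.
Rounded to 2 significant figures: 26 mol.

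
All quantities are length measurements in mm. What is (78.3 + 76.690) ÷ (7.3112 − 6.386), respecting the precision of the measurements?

168

78.3 + 76.690 = 154.990, limited to 1 d.p. → 4 s.f.; 7.3112 − 6.386 = 0.9252, limited to 3 d.p. → 3 s.f.
Carrying full precision, 154.990 ÷ 0.9252 = 167.5205361…; keep min(4, 3) = 3 s.f.
Rounded to 3 significant figures: 168.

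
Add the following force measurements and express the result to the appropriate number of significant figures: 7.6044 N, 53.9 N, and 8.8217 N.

70.3 N

7.6044 N + 53.9 N + 8.8217 N = 70.3261 N.
Addition/subtraction keeps the fewest decimal places: 7.6044 → 4 decimal places, 53.9 → 1 decimal place, 8.8217 → 4 decimal places; limit is 1.
Rounded to 1 decimal place: 70.3 N.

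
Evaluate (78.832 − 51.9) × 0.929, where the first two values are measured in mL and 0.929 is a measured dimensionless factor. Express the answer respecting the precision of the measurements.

25.0 mL

78.832 mL − 51.9 mL = 26.932 mL; the difference is limited to 1 decimal place (3 s.f.).
Carrying full precision, 26.932 × 0.929 = 25.019828 mL; 0.929 has 3 s.f., so the result keeps min(3, 3) = 3 s.f.
Rounded to 3 significant figures: 25.0 mL.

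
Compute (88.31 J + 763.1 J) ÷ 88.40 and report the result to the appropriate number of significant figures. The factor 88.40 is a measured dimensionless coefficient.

88.31 J + 763.1 J = 851.41 J; the sum is limited to 1 decimal place (4 s.f.).
Carrying full precision, 851.41 ÷ 88.40 = 9.63133484163… J; 88.40 has 4 s.f., so the result keeps min(4, 4) = 4 s.f.
Rounded to 4 significant figures: 9.631 J.

9.631 J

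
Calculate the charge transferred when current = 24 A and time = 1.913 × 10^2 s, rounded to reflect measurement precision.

4.6 × 10^3 C

charge transferred = 24 A × 1.913 × 10^2 s = 4591.2 C.
24 has 2 significant figures; 1.913 × 10^2 has 4.
Division/multiplication keeps the fewest: 2 significant figures.
Rounded: 4.6 × 10^3 C.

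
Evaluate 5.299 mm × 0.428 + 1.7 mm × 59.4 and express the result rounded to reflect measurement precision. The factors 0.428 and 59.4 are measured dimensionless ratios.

1.0 × 10² mm

5.299 × 0.428 = 2.267972 → 2.27 mm (3 s.f., last digit at the 10^-2 place).
1.7 × 59.4 = 100.98 → 1.0 × 10² mm (2 s.f., last digit at the 10^1 place).
Sum: 103.247972 mm; keep the coarser place, 10^1.
Result: 1.0 × 10² mm.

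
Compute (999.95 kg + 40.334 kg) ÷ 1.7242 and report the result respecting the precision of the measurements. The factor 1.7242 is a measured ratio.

999.95 kg + 40.334 kg = 1040.284 kg; the sum is limited to 2 decimal places (6 s.f.).
Carrying full precision, 1040.284 ÷ 1.7242 = 603.342999652… kg; 1.7242 has 5 s.f., so the result keeps min(6, 5) = 5 s.f.
Rounded to 5 significant figures: 603.34 kg.

603.34 kg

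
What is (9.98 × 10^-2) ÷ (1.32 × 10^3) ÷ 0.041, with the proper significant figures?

(9.98 × 10^-2) ÷ (1.32 × 10^3) ÷ 0.041 = 0.00184405025868…
Multiplication/division keeps the fewest significant figures: 9.98 × 10^-2 → 3 s.f., 1.32 × 10^3 → 3 s.f., 0.041 → 2 s.f.; limit is 2.
Rounded to 2 significant figures: 0.0018.

0.0018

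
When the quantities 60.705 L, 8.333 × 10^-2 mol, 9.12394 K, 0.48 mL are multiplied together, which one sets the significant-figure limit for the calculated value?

60.705 L → 5 s.f.; 8.333 × 10^-2 mol → 4 s.f.; 9.12394 K → 6 s.f.; 0.48 mL → 2 s.f.
The fewest is 2 significant figures, from 0.48 mL.

0.48 mL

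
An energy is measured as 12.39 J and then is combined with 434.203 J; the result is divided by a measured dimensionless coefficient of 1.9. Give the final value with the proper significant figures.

2.4 × 10² J

12.39 J + 434.203 J = 446.593 J; the sum is limited to 2 decimal places (5 s.f.).
Carrying full precision, 446.593 ÷ 1.9 = 235.048947368… J; 1.9 has 2 s.f., so the result keeps min(5, 2) = 2 s.f.
Rounded to 2 significant figures: 2.4 × 10² J.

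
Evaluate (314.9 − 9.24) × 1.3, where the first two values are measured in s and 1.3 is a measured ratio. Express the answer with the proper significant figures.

314.9 s − 9.24 s = 305.66 s; the difference is limited to 1 decimal place (4 s.f.).
Carrying full precision, 305.66 × 1.3 = 397.358 s; 1.3 has 2 s.f., so the result keeps min(4, 2) = 2 s.f.
Rounded to 2 significant figures: 4.0 × 10^2 s.

4.0 × 10^2 s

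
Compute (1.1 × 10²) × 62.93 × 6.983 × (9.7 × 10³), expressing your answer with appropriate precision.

4.7 × 10⁸

(1.1 × 10²) × 62.93 × 6.983 × (9.7 × 10³) = 468882682.73
Multiplication/division keeps the fewest significant figures: 1.1 × 10² → 2 s.f., 62.93 → 4 s.f., 6.983 → 4 s.f., 9.7 × 10³ → 2 s.f.; limit is 2.
Rounded to 2 significant figures: 4.7 × 10⁸.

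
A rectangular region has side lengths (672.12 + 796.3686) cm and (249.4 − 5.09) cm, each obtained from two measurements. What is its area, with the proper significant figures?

3.588 × 10⁵ cm²

672.12 + 796.3686 = 1468.4886, limited to 2 d.p. → 6 s.f.; 249.4 − 5.09 = 244.31, limited to 1 d.p. → 4 s.f.
Carrying full precision, 1468.4886 × 244.31 = 358766.449866; keep min(6, 4) = 4 s.f.
Rounded to 4 significant figures: 3.588 × 10⁵ cm².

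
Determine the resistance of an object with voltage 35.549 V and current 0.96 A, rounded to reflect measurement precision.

37 Ω

resistance = 35.549 V ÷ 0.96 A = 37.0302083333… Ω.
35.549 has 5 significant figures; 0.96 has 2.
Division/multiplication keeps the fewest: 2 significant figures.
Rounded: 37 Ω.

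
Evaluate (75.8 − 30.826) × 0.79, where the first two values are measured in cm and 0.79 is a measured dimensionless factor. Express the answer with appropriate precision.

36 cm

75.8 cm − 30.826 cm = 44.974 cm; the difference is limited to 1 decimal place (3 s.f.).
Carrying full precision, 44.974 × 0.79 = 35.52946 cm; 0.79 has 2 s.f., so the result keeps min(3, 2) = 2 s.f.
Rounded to 2 significant figures: 36 cm.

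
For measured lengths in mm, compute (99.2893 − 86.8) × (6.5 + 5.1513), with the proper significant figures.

99.2893 − 86.8 = 12.4893, limited to 1 d.p. → 3 s.f.; 6.5 + 5.1513 = 11.6513, limited to 1 d.p. → 3 s.f.
Carrying full precision, 12.4893 × 11.6513 = 145.51658109; keep min(3, 3) = 3 s.f.
Rounded to 3 significant figures: 146 mm².

146 mm²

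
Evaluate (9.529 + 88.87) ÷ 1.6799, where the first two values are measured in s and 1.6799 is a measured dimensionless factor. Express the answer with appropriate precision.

9.529 s + 88.87 s = 98.399 s; the sum is limited to 2 decimal places (4 s.f.).
Carrying full precision, 98.399 ÷ 1.6799 = 58.5743199… s; 1.6799 has 5 s.f., so the result keeps min(4, 5) = 4 s.f.
Rounded to 4 significant figures: 58.57 s.

58.57 s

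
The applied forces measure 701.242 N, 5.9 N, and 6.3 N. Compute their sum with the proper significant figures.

701.242 N + 5.9 N + 6.3 N = 713.442 N.
Addition/subtraction keeps the fewest decimal places: 701.242 → 3 decimal places, 5.9 → 1 decimal place, 6.3 → 1 decimal place; limit is 1.
Rounded to 1 decimal place: 713.4 N.

713.4 N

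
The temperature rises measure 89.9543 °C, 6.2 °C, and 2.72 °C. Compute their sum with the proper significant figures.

98.9 °C

89.9543 °C + 6.2 °C + 2.72 °C = 98.8743 °C.
Addition/subtraction keeps the fewest decimal places: 89.9543 → 4 decimal places, 6.2 → 1 decimal place, 2.72 → 2 decimal places; limit is 1.
Rounded to 1 decimal place: 98.9 °C.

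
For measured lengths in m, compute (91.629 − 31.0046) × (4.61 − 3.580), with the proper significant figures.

91.629 − 31.0046 = 60.6244, limited to 3 d.p. → 5 s.f.; 4.61 − 3.580 = 1.030, limited to 2 d.p. → 3 s.f.
Carrying full precision, 60.6244 × 1.030 = 62.443132; keep min(5, 3) = 3 s.f.
Rounded to 3 significant figures: 62.4 m².

62.4 m²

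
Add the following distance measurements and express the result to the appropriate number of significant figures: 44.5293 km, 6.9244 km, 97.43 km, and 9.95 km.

44.5293 km + 6.9244 km + 97.43 km + 9.95 km = 158.8337 km.
Addition/subtraction keeps the fewest decimal places: 44.5293 → 4 decimal places, 6.9244 → 4 decimal places, 97.43 → 2 decimal places, 9.95 → 2 decimal places; limit is 2.
Rounded to 2 decimal places: 1.5883 × 10^2 km.

1.5883 × 10^2 km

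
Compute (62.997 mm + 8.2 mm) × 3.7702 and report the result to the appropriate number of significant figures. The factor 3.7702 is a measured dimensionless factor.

268 mm

62.997 mm + 8.2 mm = 71.197 mm; the sum is limited to 1 decimal place (3 s.f.).
Carrying full precision, 71.197 × 3.7702 = 268.4269294 mm; 3.7702 has 5 s.f., so the result keeps min(3, 5) = 3 s.f.
Rounded to 3 significant figures: 268 mm.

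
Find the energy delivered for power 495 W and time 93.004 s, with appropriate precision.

energy delivered = 495 W × 93.004 s = 46036.98 J.
495 has 3 significant figures; 93.004 has 5.
Division/multiplication keeps the fewest: 3 significant figures.
Rounded: 4.60 × 10⁴ J.

4.60 × 10⁴ J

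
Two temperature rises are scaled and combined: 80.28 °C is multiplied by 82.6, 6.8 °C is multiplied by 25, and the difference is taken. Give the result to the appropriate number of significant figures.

80.28 × 82.6 = 6631.128 → 6.63 × 10³ °C (3 s.f., last digit at the 10^1 place).
6.8 × 25 = 170 → 1.7 × 10² °C (2 s.f., last digit at the 10^1 place).
Difference: 6461.128 °C; keep the coarser place, 10^1.
Result: 6.46 × 10³ °C.

6.46 × 10³ °C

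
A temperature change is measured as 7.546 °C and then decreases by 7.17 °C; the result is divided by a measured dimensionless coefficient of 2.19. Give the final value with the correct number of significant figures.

0.17 °C

7.546 °C − 7.17 °C = 0.376 °C; the difference is limited to 2 decimal places (2 s.f.).
Carrying full precision, 0.376 ÷ 2.19 = 0.171689497717… °C; 2.19 has 3 s.f., so the result keeps min(2, 3) = 2 s.f.
Rounded to 2 significant figures: 0.17 °C.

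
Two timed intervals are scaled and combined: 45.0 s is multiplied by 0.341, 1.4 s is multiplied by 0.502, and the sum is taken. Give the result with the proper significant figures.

45.0 × 0.341 = 15.345 → 15.3 s (3 s.f., last digit at the 10^-1 place).
1.4 × 0.502 = 0.7028 → 0.70 s (2 s.f., last digit at the 10^-2 place).
Sum: 16.0478 s; keep the coarser place, 10^-1.
Result: 16.0 s.

16.0 s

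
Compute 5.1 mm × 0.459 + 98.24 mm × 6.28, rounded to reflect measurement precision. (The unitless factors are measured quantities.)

619 mm

5.1 × 0.459 = 2.3409 → 2.3 mm (2 s.f., last digit at the 10^-1 place).
98.24 × 6.28 = 616.9472 → 617 mm (3 s.f., last digit at the 10^0 place).
Sum: 619.2881 mm; keep the coarser place, 10^0.
Result: 619 mm.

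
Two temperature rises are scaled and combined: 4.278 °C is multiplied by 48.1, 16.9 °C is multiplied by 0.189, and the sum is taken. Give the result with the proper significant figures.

209 °C

4.278 × 48.1 = 205.7718 → 2.06 × 10² °C (3 s.f., last digit at the 10^0 place).
16.9 × 0.189 = 3.1941 → 3.19 °C (3 s.f., last digit at the 10^-2 place).
Sum: 208.9659 °C; keep the coarser place, 10^0.
Result: 209 °C.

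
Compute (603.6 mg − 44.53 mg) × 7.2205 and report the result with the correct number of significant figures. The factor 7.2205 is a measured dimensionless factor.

603.6 mg − 44.53 mg = 559.07 mg; the difference is limited to 1 decimal place (4 s.f.).
Carrying full precision, 559.07 × 7.2205 = 4036.764935 mg; 7.2205 has 5 s.f., so the result keeps min(4, 5) = 4 s.f.
Rounded to 4 significant figures: 4037 mg.

4037 mg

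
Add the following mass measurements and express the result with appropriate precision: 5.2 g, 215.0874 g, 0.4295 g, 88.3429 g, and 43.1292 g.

5.2 g + 215.0874 g + 0.4295 g + 88.3429 g + 43.1292 g = 352.1890 g.
Addition/subtraction keeps the fewest decimal places: 5.2 → 1 decimal place, 215.0874 → 4 decimal places, 0.4295 → 4 decimal places, 88.3429 → 4 decimal places, 43.1292 → 4 decimal places; limit is 1.
Rounded to 1 decimal place: 352.2 g.

352.2 g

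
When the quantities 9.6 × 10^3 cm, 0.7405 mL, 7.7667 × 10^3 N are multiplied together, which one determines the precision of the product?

9.6 × 10^3 cm

9.6 × 10^3 cm → 2 s.f.; 0.7405 mL → 4 s.f.; 7.7667 × 10^3 N → 5 s.f.
The fewest is 2 significant figures, from 9.6 × 10^3 cm.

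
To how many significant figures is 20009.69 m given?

20009.69: zeros between nonzero digits are significant.

7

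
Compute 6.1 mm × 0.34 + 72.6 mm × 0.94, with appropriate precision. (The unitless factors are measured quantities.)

70. mm

6.1 × 0.34 = 2.074 → 2.1 mm (2 s.f., last digit at the 10^-1 place).
72.6 × 0.94 = 68.244 → 68 mm (2 s.f., last digit at the 10^0 place).
Sum: 70.318 mm; keep the coarser place, 10^0.
Result: 70. mm.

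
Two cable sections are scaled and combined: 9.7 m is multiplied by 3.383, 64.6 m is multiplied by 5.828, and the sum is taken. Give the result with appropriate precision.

9.7 × 3.383 = 32.8151 → 33 m (2 s.f., last digit at the 10^0 place).
64.6 × 5.828 = 376.4888 → 376 m (3 s.f., last digit at the 10^0 place).
Sum: 409.3039 m; keep the coarser place, 10^0.
Result: 409 m.

409 m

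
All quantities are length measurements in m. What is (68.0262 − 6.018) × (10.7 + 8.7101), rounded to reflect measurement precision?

68.0262 − 6.018 = 62.0082, limited to 3 d.p. → 5 s.f.; 10.7 + 8.7101 = 19.4101, limited to 1 d.p. → 3 s.f.
Carrying full precision, 62.0082 × 19.4101 = 1203.58536282; keep min(5, 3) = 3 s.f.
Rounded to 3 significant figures: 1.20 × 10^3 m².

1.20 × 10^3 m²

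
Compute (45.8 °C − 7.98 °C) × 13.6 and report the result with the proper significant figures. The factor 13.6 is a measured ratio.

514 °C

45.8 °C − 7.98 °C = 37.82 °C; the difference is limited to 1 decimal place (3 s.f.).
Carrying full precision, 37.82 × 13.6 = 514.352 °C; 13.6 has 3 s.f., so the result keeps min(3, 3) = 3 s.f.
Rounded to 3 significant figures: 514 °C.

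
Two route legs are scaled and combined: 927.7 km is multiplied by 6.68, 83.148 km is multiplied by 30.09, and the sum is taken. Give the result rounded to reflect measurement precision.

927.7 × 6.68 = 6197.036 → 6.20 × 10^3 km (3 s.f., last digit at the 10^1 place).
83.148 × 30.09 = 2501.92332 → 2502 km (4 s.f., last digit at the 10^0 place).
Sum: 8698.95932 km; keep the coarser place, 10^1.
Result: 8.70 × 10^3 km.

8.70 × 10^3 km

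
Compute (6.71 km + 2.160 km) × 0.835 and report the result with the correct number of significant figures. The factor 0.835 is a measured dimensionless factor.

6.71 km + 2.160 km = 8.870 km; the sum is limited to 2 decimal places (3 s.f.).
Carrying full precision, 8.870 × 0.835 = 7.40645 km; 0.835 has 3 s.f., so the result keeps min(3, 3) = 3 s.f.
Rounded to 3 significant figures: 7.41 km.

7.41 km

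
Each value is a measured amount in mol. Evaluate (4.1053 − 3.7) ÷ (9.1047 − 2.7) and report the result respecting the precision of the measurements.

0.06

4.1053 − 3.7 = 0.4053, limited to 1 d.p. → 1 s.f.; 9.1047 − 2.7 = 6.4047, limited to 1 d.p. → 2 s.f.
Carrying full precision, 0.4053 ÷ 6.4047 = 0.0632816525364…; keep min(1, 2) = 1 s.f.
Rounded to 1 significant figure: 0.06.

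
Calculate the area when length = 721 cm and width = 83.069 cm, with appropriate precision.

area = 721 cm × 83.069 cm = 59892.749 cm².
721 has 3 significant figures; 83.069 has 5.
Division/multiplication keeps the fewest: 3 significant figures.
Rounded: 5.99 × 10^4 cm².

5.99 × 10^4 cm²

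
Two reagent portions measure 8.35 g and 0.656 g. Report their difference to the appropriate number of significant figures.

8.35 g − 0.656 g = 7.694 g.
Addition/subtraction keeps the fewest decimal places: 8.35 → 2 decimal places, 0.656 → 3 decimal places; limit is 2.
Rounded to 2 decimal places: 7.69 g.

7.69 g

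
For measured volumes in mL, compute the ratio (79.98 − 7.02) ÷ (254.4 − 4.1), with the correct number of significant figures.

0.2915

79.98 − 7.02 = 72.96, limited to 2 d.p. → 4 s.f.; 254.4 − 4.1 = 250.3, limited to 1 d.p. → 4 s.f.
Carrying full precision, 72.96 ÷ 250.3 = 0.291490211746…; keep min(4, 4) = 4 s.f.
Rounded to 4 significant figures: 0.2915.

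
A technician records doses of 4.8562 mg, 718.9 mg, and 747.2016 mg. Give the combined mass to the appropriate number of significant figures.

4.8562 mg + 718.9 mg + 747.2016 mg = 1470.9578 mg.
Addition/subtraction keeps the fewest decimal places: 4.8562 → 4 decimal places, 718.9 → 1 decimal place, 747.2016 → 4 decimal places; limit is 1.
Rounded to 1 decimal place: 1471.0 mg.

1471.0 mg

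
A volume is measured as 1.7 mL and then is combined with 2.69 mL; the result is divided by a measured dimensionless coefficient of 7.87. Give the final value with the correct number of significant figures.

1.7 mL + 2.69 mL = 4.39 mL; the sum is limited to 1 decimal place (2 s.f.).
Carrying full precision, 4.39 ÷ 7.87 = 0.557814485388… mL; 7.87 has 3 s.f., so the result keeps min(2, 3) = 2 s.f.
Rounded to 2 significant figures: 0.56 mL.

0.56 mL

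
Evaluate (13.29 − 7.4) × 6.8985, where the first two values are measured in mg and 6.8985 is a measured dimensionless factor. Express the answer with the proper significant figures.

41 mg

13.29 mg − 7.4 mg = 5.89 mg; the difference is limited to 1 decimal place (2 s.f.).
Carrying full precision, 5.89 × 6.8985 = 40.632165 mg; 6.8985 has 5 s.f., so the result keeps min(2, 5) = 2 s.f.
Rounded to 2 significant figures: 41 mg.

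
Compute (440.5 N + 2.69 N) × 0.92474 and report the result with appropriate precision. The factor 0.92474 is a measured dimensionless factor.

4.098 × 10² N

440.5 N + 2.69 N = 443.19 N; the sum is limited to 1 decimal place (4 s.f.).
Carrying full precision, 443.19 × 0.92474 = 409.8355206 N; 0.92474 has 5 s.f., so the result keeps min(4, 5) = 4 s.f.
Rounded to 4 significant figures: 4.098 × 10² N.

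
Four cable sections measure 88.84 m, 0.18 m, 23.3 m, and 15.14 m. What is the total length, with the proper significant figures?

88.84 m + 0.18 m + 23.3 m + 15.14 m = 127.46 m.
Addition/subtraction keeps the fewest decimal places: 88.84 → 2 decimal places, 0.18 → 2 decimal places, 23.3 → 1 decimal place, 15.14 → 2 decimal places; limit is 1.
Rounded to 1 decimal place: 1.275 × 10^2 m.

1.275 × 10^2 m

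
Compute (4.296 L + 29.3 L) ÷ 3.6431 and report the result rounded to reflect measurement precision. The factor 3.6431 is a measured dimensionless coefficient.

9.22 L

4.296 L + 29.3 L = 33.596 L; the sum is limited to 1 decimal place (3 s.f.).
Carrying full precision, 33.596 ÷ 3.6431 = 9.22181658478… L; 3.6431 has 5 s.f., so the result keeps min(3, 5) = 3 s.f.
Rounded to 3 significant figures: 9.22 L.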